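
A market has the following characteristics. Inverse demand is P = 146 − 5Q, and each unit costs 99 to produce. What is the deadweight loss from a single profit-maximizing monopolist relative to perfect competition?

DWL = 55.225

Perfect competition: P = MC = 99, so 146 − 5Q = 99 and Q = 9.4.
A monopolist chooses Q where MR = MC. MR = 146 − 10Q; setting this equal to 99 gives Q = 4.7 and P = 122.5.
DWL is the triangle between Q = 4.7 and Q = 9.4: ½·(9.4 − 4.7)·(122.5 − 99) = 55.225.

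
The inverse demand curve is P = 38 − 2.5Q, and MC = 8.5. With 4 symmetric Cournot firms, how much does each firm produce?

q_i = 2.36

In a 4-firm Cournot equilibrium, symmetry and the first-order condition give q = (38 − 8.5)/(12.5) = 2.36. So Q = 9.44 and P = 14.4.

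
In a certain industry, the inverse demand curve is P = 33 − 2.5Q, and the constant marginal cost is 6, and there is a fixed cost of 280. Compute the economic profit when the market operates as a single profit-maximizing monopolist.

A monopolist chooses Q where MR = MC. MR = 33 − 5Q; setting this equal to 6 gives Q = 5.4 and P = 19.5.
Profit = (19.5 − 6)·5.4 − 280 = −207.1.

Profit = −207.1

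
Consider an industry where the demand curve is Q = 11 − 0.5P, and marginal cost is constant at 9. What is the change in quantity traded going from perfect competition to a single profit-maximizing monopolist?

Quantity traded falls by 3.25

Inverting demand: P = 22 − 2Q.
Competitive firms price at marginal cost: P = 9, giving Q = 6.5.
The monopolist equates marginal revenue to marginal cost: 22 − 4Q = 9, so Q = 3.25. From demand, P = 15.5.
Change in quantity traded: 3.25 − 6.5 = −3.25.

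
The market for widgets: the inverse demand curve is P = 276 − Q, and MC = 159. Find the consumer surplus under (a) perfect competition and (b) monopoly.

Perfect competition: P = MC = 159, so 276 − Q = 159 and Q = 117.
CS = ½·(276 − 159)·117 = 6844.5.
The monopolist equates marginal revenue to marginal cost: 276 − 2Q = 159, so Q = 58.5. From demand, P = 217.5.
CS = ½·(276 − 217.5)·58.5 = 1711.125.

Competition: CS = 6844.5; Monopoly: CS = 1711.125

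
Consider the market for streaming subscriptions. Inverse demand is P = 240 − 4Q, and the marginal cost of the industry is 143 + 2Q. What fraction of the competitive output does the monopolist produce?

Monopoly sets MR = MC: 240 − 8Q = 143 + 2Q ⇒ Q = 9.7, P = 240 − 4·9.7 = 201.2.
Competitive equilibrium sets price equal to marginal cost: 240 − 4Q = 143 + 2Q, so Q = 97/6 and P = 526/3.
Ratio Q_m/Q_c = 9.7/(97/6) = 0.6.

Q_m/Q_c = 0.6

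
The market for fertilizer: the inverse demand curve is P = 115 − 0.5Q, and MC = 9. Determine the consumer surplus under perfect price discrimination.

A perfectly discriminating monopolist sells every unit with P(Q) ≥ MC(Q), so output equals the competitive quantity Q = 212. Each buyer pays their reservation price, so CS = 0 and the firm captures all surplus.
CS = 0.

CS = 0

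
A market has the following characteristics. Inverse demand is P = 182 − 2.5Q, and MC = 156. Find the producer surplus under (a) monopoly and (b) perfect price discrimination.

Monopoly sets MR = MC: 182 − 5Q = 156 ⇒ Q = 5.2, P = 182 − 2.5·5.2 = 169.
PS = (169 − 156)·5.2 = 67.6.
Under first-degree price discrimination the firm charges each unit its demand price and produces up to where P = MC, i.e. Q = 10.4. Consumer surplus is zero; producer surplus equals total surplus.
PS = ½·(182 − 156)·10.4 = 135.2.

Monopoly: PS = 67.6; Perfect PD: PS = 135.2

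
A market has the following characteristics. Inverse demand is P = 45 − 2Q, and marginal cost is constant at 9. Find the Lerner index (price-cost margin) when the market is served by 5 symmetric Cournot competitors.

Cournot with 5 identical firms: the symmetric best-response condition is 45 − 12q = 9. Each firm produces q = 3, total output Q = 15, price P = 15.
Lerner index = (P − MC)/P = (15 − 9)/15 = 0.4.

Lerner index = 0.4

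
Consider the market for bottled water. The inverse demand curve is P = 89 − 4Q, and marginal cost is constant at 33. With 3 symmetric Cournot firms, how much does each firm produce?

With 3 symmetric Cournot firms, each firm's FOC gives 89 − 16q = 33, so q = 3.5, Q = 3·3.5 = 10.5, and P = 47.

q_i = 3.5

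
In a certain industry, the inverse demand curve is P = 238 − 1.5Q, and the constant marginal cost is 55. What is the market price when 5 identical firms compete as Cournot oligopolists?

With 5 symmetric Cournot firms, each firm's FOC gives 238 − 9q = 55, so q = 61/3, Q = 5·61/3 = 305/3, and P = 85.5.

P = 85.5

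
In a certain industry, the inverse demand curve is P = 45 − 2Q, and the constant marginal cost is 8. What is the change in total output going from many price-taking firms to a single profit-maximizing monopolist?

Perfect competition: P = MC = 8, so 45 − 2Q = 8 and Q = 18.5.
The monopolist equates marginal revenue to marginal cost: 45 − 4Q = 8, so Q = 9.25. From demand, P = 26.5.
Change in total output: 9.25 − 18.5 = −9.25.

Q falls by 9.25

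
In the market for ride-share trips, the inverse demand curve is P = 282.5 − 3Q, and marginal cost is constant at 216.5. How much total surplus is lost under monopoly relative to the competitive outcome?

DWL = 181.5

Under competition P = MC = 216.5, so Q = (282.5 − 216.5)/3 = 22.
The monopolist equates marginal revenue to marginal cost: 282.5 − 6Q = 216.5, so Q = 11. From demand, P = 249.5.
DWL is the triangle between Q = 11 and Q = 22: ½·(22 − 11)·(249.5 − 216.5) = 181.5.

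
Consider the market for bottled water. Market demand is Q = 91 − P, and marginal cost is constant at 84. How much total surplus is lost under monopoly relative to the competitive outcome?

DWL = 6.125

Inverting demand: P = 91 − Q.
Perfect competition: P = MC = 84, so 91 − Q = 84 and Q = 7.
Monopoly sets MR = MC: 91 − 2Q = 84 ⇒ Q = 3.5, P = 91 − 3.5 = 87.5.
DWL is the triangle between Q = 3.5 and Q = 7: ½·(7 − 3.5)·(87.5 − 84) = 6.125.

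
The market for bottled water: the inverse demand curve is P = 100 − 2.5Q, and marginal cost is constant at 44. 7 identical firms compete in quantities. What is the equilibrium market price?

P = 51

Cournot with 7 identical firms: the symmetric best-response condition is 100 − 20q = 44. Each firm produces q = 2.8, total output Q = 19.6, price P = 51.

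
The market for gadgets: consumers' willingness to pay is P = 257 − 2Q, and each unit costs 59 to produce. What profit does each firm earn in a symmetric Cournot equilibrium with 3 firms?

In a 3-firm Cournot equilibrium, symmetry and the first-order condition give q = (257 − 59)/(8) = 24.75. So Q = 74.25 and P = 108.5.
Each firm's profit = (108.5 − 59)·24.75 = 1225.125.

π_i = 1225.125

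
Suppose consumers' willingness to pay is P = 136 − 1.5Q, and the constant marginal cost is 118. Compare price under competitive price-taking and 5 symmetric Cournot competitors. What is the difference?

Under competition P = MC = 118, so Q = (136 − 118)/1.5 = 12.
Cournot with 5 identical firms: the symmetric best-response condition is 136 − 9q = 118. Each firm produces q = 2, total output Q = 10, price P = 121.
Change in price: 121 − 118 = 3.

Price rises by 3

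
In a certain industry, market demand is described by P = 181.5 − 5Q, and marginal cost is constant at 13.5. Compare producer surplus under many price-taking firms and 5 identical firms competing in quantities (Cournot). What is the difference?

Perfect competition: P = MC = 13.5, so 181.5 − 5Q = 13.5 and Q = 33.6.
PS = (13.5 − 13.5)·33.6 = 0.
Cournot with 5 identical firms: the symmetric best-response condition is 181.5 − 30q = 13.5. Each firm produces q = 5.6, total output Q = 28, price P = 41.5.
PS = (41.5 − 13.5)·28 = 784.
Change in producer surplus: 784 − 0 = 784.

Producer surplus rises by 784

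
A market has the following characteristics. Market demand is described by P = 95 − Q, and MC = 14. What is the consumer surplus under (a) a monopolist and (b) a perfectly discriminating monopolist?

Monopoly sets MR = MC: 95 − 2Q = 14 ⇒ Q = 40.5, P = 95 − 40.5 = 54.5.
CS = ½·(95 − 54.5)·40.5 = 820.125.
Under first-degree price discrimination the firm charges each unit its demand price and produces up to where P = MC, i.e. Q = 81. Consumer surplus is zero; producer surplus equals total surplus.
CS = 0.

Monopoly: CS = 820.125; Perfect PD: CS = 0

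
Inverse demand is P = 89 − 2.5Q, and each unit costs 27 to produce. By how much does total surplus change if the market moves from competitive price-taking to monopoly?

Competitive firms price at marginal cost: P = 27, giving Q = 24.8.
CS = ½·(89 − 27)·24.8 = 768.8; PS = (27 − 27)·24.8 = 0; TS = 768.8.
Monopoly sets MR = MC: 89 − 5Q = 27 ⇒ Q = 12.4, P = 89 − 2.5·12.4 = 58.
CS = ½·(89 − 58)·12.4 = 192.2; PS = (58 − 27)·12.4 = 384.4; TS = 576.6.
Change in total surplus: 576.6 − 768.8 = −192.2.

TS falls by 192.2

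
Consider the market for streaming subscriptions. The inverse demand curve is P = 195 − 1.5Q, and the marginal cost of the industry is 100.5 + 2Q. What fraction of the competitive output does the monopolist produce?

A monopolist chooses Q where MR = MC. MR = 195 − 3Q; setting this equal to 100.5 + 2Q gives Q = 18.9 and P = 166.65.
Competitive equilibrium sets price equal to marginal cost: 195 − 1.5Q = 100.5 + 2Q, so Q = 27 and P = 154.5.
Ratio Q_m/Q_c = 18.9/27 = 0.7.

Q_m/Q_c = 0.7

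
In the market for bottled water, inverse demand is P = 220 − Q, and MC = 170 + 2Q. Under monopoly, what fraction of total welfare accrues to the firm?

A monopolist chooses Q where MR = MC. MR = 220 − 2Q; setting this equal to 170 + 2Q gives Q = 12.5 and P = 207.5.
CS = ½·(220 − 207.5)·12.5 = 78.125.
PS = P·Q − VC(Q) = 207.5·12.5 − (170·12.5 + ½·2·12.5²) = 312.5.
Share captured = PS/TS = 312.5/390.625 = 0.8.

PS/TS = 0.8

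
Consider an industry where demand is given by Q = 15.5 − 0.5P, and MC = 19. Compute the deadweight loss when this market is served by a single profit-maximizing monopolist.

Inverting demand: P = 31 − 2Q.
Competitive firms price at marginal cost: P = 19, giving Q = 6.
A monopolist chooses Q where MR = MC. MR = 31 − 4Q; setting this equal to 19 gives Q = 3 and P = 25.
DWL is the triangle between Q = 3 and Q = 6: ½·(6 − 3)·(25 − 19) = 9.

DWL = 9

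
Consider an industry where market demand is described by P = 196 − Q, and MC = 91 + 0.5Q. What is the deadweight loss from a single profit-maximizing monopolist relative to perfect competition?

Under competition P = MC: 196 − Q = 91 + 0.5Q ⇒ Q = 70, P = 126.
Monopoly sets MR = MC: 196 − 2Q = 91 + 0.5Q ⇒ Q = 42, P = 196 − 42 = 154.
CS = ½·(196 − 126)·70 = 2450; PS = (126·70 − 91·70 − ½·0.5·70²) = 1225; TS = 3675.
CS = ½·(196 − 154)·42 = 882; PS = (154·42 − 91·42 − ½·0.5·42²) = 2205; TS = 3087.
DWL = 3675 − 3087 = 588.

DWL = 588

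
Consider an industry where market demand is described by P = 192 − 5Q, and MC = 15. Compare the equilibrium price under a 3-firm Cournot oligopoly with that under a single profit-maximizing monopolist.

Cournot: P = 59.25; Monopoly: P = 103.5

Cournot with 3 identical firms: the symmetric best-response condition is 192 − 20q = 15. Each firm produces q = 8.85, total output Q = 26.55, price P = 59.25.
Monopoly sets MR = MC: 192 − 10Q = 15 ⇒ Q = 17.7, P = 192 − 5·17.7 = 103.5.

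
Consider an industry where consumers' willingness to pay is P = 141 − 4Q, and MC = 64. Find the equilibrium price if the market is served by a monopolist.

The monopolist equates marginal revenue to marginal cost: 141 − 8Q = 64, so Q = 9.625. From demand, P = 102.5.

P = 102.5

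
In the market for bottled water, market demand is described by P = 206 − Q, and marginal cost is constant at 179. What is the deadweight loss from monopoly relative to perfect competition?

DWL = 91.125

Perfect competition: P = MC = 179, so 206 − Q = 179 and Q = 27.
Monopoly sets MR = MC: 206 − 2Q = 179 ⇒ Q = 13.5, P = 206 − 13.5 = 192.5.
DWL is the triangle between Q = 13.5 and Q = 27: ½·(27 − 13.5)·(192.5 − 179) = 91.125.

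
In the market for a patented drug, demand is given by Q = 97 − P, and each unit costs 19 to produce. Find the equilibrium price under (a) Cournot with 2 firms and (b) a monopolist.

Cournot: P = 45; Monopoly: P = 58

Inverting demand: P = 97 − Q.
In a 2-firm Cournot equilibrium, symmetry and the first-order condition give q = (97 − 19)/(3) = 26. So Q = 52 and P = 45.
Monopoly sets MR = MC: 97 − 2Q = 19 ⇒ Q = 39, P = 97 − 39 = 58.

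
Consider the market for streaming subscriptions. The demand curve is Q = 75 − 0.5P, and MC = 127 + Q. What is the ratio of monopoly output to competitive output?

Inverting demand: P = 150 − 2Q.
Monopoly sets MR = MC: 150 − 4Q = 127 + Q ⇒ Q = 4.6, P = 150 − 2·4.6 = 140.8.
Under competition P = MC: 150 − 2Q = 127 + Q ⇒ Q = 23/3, P = 404/3.
Ratio Q_m/Q_c = 4.6/(23/3) = 0.6.

Q_m/Q_c = 0.6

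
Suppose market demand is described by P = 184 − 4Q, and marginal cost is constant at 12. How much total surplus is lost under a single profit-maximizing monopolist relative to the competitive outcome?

DWL = 924.5

Competitive firms price at marginal cost: P = 12, giving Q = 43.
Monopoly sets MR = MC: 184 − 8Q = 12 ⇒ Q = 21.5, P = 184 − 4·21.5 = 98.
DWL is the triangle between Q = 21.5 and Q = 43: ½·(43 − 21.5)·(98 − 12) = 924.5.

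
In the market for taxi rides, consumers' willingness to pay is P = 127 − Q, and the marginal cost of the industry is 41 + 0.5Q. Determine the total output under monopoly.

The monopolist equates marginal revenue to marginal cost: 127 − 2Q = 41 + 0.5Q, so Q = 34.4. From demand, P = 92.6.

Q = 34.4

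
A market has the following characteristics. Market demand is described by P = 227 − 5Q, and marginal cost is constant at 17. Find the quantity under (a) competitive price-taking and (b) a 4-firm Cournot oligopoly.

Under competition P = MC = 17, so Q = (227 − 17)/5 = 42.
In a 4-firm Cournot equilibrium, symmetry and the first-order condition give q = (227 − 17)/(25) = 8.4. So Q = 33.6 and P = 59.

Competition: Q = 42; Cournot: Q = 33.6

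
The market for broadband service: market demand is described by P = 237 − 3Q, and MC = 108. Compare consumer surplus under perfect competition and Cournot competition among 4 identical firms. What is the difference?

Under competition P = MC = 108, so Q = (237 − 108)/3 = 43.
CS = ½·(237 − 108)·43 = 2773.5.
In a 4-firm Cournot equilibrium, symmetry and the first-order condition give q = (237 − 108)/(15) = 8.6. So Q = 34.4 and P = 133.8.
CS = ½·(237 − 133.8)·34.4 = 1775.04.
Change in consumer surplus: 1775.04 − 2773.5 = −998.46.

Consumer surplus falls by 998.46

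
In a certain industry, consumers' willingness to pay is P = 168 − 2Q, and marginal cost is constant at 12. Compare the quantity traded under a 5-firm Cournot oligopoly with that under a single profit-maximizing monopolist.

Cournot: Q = 65; Monopoly: Q = 39

In a 5-firm Cournot equilibrium, symmetry and the first-order condition give q = (168 − 12)/(12) = 13. So Q = 65 and P = 38.
The monopolist equates marginal revenue to marginal cost: 168 − 4Q = 12, so Q = 39. From demand, P = 90.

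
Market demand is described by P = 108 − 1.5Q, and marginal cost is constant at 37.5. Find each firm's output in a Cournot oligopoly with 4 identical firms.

Cournot with 4 identical firms: the symmetric best-response condition is 108 − 7.5q = 37.5. Each firm produces q = 9.4, total output Q = 37.6, price P = 51.6.

q_i = 9.4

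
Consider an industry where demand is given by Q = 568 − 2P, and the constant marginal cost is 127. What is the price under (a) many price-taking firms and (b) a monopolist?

Inverting demand: P = 284 − 0.5Q.
Competitive firms price at marginal cost: P = 127, giving Q = 314.
A monopolist chooses Q where MR = MC. MR = 284 − Q; setting this equal to 127 gives Q = 157 and P = 205.5.

Competition: P = 127; Monopoly: P = 205.5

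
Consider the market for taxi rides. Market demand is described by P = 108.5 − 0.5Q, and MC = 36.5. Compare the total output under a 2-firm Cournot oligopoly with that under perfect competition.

Cournot: Q = 96; Competition: Q = 144

With 2 symmetric Cournot firms, each firm's FOC gives 108.5 − 1.5q = 36.5, so q = 48, Q = 2·48 = 96, and P = 60.5.
Under competition P = MC = 36.5, so Q = (108.5 − 36.5)/0.5 = 144.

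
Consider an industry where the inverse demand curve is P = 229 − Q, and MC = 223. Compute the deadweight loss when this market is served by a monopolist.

DWL = 4.5

Perfect competition: P = MC = 223, so 229 − Q = 223 and Q = 6.
A monopolist chooses Q where MR = MC. MR = 229 − 2Q; setting this equal to 223 gives Q = 3 and P = 226.
DWL is the triangle between Q = 3 and Q = 6: ½·(6 − 3)·(226 − 223) = 4.5.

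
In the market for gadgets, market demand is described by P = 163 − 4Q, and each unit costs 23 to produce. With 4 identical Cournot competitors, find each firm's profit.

π_i = 196

In a 4-firm Cournot equilibrium, symmetry and the first-order condition give q = (163 − 23)/(20) = 7. So Q = 28 and P = 51.
Each firm's profit = (51 − 23)·7 = 196.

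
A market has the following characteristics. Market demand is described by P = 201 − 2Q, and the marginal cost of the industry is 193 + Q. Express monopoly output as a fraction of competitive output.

Q_m/Q_c = 0.6

A monopolist chooses Q where MR = MC. MR = 201 − 4Q; setting this equal to 193 + Q gives Q = 1.6 and P = 197.8.
Under competition P = MC: 201 − 2Q = 193 + Q ⇒ Q = 8/3, P = 587/3.
Ratio Q_m/Q_c = 1.6/(8/3) = 0.6.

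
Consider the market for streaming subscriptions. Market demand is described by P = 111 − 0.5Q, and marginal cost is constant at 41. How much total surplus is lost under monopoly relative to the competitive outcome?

Competitive firms price at marginal cost: P = 41, giving Q = 140.
Monopoly sets MR = MC: 111 − Q = 41 ⇒ Q = 70, P = 111 − 0.5·70 = 76.
DWL is the triangle between Q = 70 and Q = 140: ½·(140 − 70)·(76 − 41) = 1225.

DWL = 1225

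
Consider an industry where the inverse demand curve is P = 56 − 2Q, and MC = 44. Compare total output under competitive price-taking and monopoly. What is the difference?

Q falls by 3

Perfect competition: P = MC = 44, so 56 − 2Q = 44 and Q = 6.
Monopoly sets MR = MC: 56 − 4Q = 44 ⇒ Q = 3, P = 56 − 2·3 = 50.
Change in total output: 3 − 6 = −3.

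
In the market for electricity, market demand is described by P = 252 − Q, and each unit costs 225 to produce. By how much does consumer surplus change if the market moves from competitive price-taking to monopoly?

CS falls by 273.375

Under competition P = MC = 225, so Q = (252 − 225)/1 = 27.
CS = ½·(252 − 225)·27 = 364.5.
Monopoly sets MR = MC: 252 − 2Q = 225 ⇒ Q = 13.5, P = 252 − 13.5 = 238.5.
CS = ½·(252 − 238.5)·13.5 = 91.125.
Change in consumer surplus: 91.125 − 364.5 = −273.375.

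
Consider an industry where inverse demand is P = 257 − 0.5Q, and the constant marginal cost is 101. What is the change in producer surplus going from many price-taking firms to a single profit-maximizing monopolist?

PS rises by 12168

Competitive firms price at marginal cost: P = 101, giving Q = 312.
PS = (101 − 101)·312 = 0.
A monopolist chooses Q where MR = MC. MR = 257 − Q; setting this equal to 101 gives Q = 156 and P = 179.
PS = (179 − 101)·156 = 12168.
Change in producer surplus: 12168 − 0 = 12168.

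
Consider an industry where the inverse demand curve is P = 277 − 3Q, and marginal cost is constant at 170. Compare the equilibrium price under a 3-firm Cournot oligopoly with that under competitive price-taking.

Cournot: P = 196.75; Competition: P = 170

With 3 symmetric Cournot firms, each firm's FOC gives 277 − 12q = 170, so q = 107/12, Q = 3·107/12 = 26.75, and P = 196.75.
Perfect competition: P = MC = 170, so 277 − 3Q = 170 and Q = 107/3.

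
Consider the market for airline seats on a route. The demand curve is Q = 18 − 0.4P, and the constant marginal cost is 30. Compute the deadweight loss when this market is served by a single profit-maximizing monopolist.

DWL = 11.25

Inverting demand: P = 45 − 2.5Q.
Under competition P = MC = 30, so Q = (45 − 30)/2.5 = 6.
Monopoly sets MR = MC: 45 − 5Q = 30 ⇒ Q = 3, P = 45 − 2.5·3 = 37.5.
DWL is the triangle between Q = 3 and Q = 6: ½·(6 − 3)·(37.5 − 30) = 11.25.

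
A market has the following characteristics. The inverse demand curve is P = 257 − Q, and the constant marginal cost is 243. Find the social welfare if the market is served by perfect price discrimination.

TS = 98

Under first-degree price discrimination the firm charges each unit its demand price and produces up to where P = MC, i.e. Q = 14. Consumer surplus is zero; producer surplus equals total surplus.
TS = 98 (equal to competitive TS).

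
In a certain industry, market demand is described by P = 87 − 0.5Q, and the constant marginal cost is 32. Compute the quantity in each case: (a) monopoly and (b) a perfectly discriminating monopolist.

Monopoly: Q = 55; Perfect PD: Q = 110

A monopolist chooses Q where MR = MC. MR = 87 − Q; setting this equal to 32 gives Q = 55 and P = 59.5.
A perfectly discriminating monopolist sells every unit with P(Q) ≥ MC(Q), so output equals the competitive quantity Q = 110. Each buyer pays their reservation price, so CS = 0 and the firm captures all surplus.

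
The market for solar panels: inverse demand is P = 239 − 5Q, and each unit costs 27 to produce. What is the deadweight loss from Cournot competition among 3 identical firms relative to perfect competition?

DWL = 280.9

Under competition P = MC = 27, so Q = (239 − 27)/5 = 42.4.
Cournot with 3 identical firms: the symmetric best-response condition is 239 − 20q = 27. Each firm produces q = 10.6, total output Q = 31.8, price P = 80.
DWL is the triangle between Q = 31.8 and Q = 42.4: ½·(42.4 − 31.8)·(80 − 27) = 280.9.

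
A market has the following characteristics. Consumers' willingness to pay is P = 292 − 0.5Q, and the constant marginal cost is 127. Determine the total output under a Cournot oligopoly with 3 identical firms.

Q = 247.5

With 3 symmetric Cournot firms, each firm's FOC gives 292 − 2q = 127, so q = 82.5, Q = 3·82.5 = 247.5, and P = 168.25.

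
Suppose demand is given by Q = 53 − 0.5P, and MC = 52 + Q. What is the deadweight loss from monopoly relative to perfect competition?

Inverting demand: P = 106 − 2Q.
Competitive equilibrium sets price equal to marginal cost: 106 − 2Q = 52 + Q, so Q = 18 and P = 70.
The monopolist equates marginal revenue to marginal cost: 106 − 4Q = 52 + Q, so Q = 10.8. From demand, P = 84.4.
CS = ½·(106 − 70)·18 = 324; PS = (70·18 − 52·18 − ½·1·18²) = 162; TS = 486.
CS = ½·(106 − 84.4)·10.8 = 116.64; PS = (84.4·10.8 − 52·10.8 − ½·1·10.8²) = 291.6; TS = 408.24.
DWL = 486 − 408.24 = 77.76.

DWL = 77.76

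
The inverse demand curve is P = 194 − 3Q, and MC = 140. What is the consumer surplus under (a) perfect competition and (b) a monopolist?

Competition: CS = 486; Monopoly: CS = 121.5

Under competition P = MC = 140, so Q = (194 − 140)/3 = 18.
CS = ½·(194 − 140)·18 = 486.
A monopolist chooses Q where MR = MC. MR = 194 − 6Q; setting this equal to 140 gives Q = 9 and P = 167.
CS = ½·(194 − 167)·9 = 121.5.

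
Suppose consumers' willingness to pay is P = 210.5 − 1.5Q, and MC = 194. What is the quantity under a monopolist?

Q = 5.5

Monopoly sets MR = MC: 210.5 − 3Q = 194 ⇒ Q = 5.5, P = 210.5 − 1.5·5.5 = 202.25.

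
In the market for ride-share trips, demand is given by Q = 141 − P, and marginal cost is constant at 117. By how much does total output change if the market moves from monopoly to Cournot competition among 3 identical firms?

Inverting demand: P = 141 − Q.
A monopolist chooses Q where MR = MC. MR = 141 − 2Q; setting this equal to 117 gives Q = 12 and P = 129.
In a 3-firm Cournot equilibrium, symmetry and the first-order condition give q = (141 − 117)/(4) = 6. So Q = 18 and P = 123.
Change in total output: 18 − 12 = 6.

Total output rises by 6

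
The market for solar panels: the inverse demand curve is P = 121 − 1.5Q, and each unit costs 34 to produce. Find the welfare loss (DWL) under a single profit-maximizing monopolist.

Perfect competition: P = MC = 34, so 121 − 1.5Q = 34 and Q = 58.
Monopoly sets MR = MC: 121 − 3Q = 34 ⇒ Q = 29, P = 121 − 1.5·29 = 77.5.
DWL is the triangle between Q = 29 and Q = 58: ½·(58 − 29)·(77.5 − 34) = 630.75.

DWL = 630.75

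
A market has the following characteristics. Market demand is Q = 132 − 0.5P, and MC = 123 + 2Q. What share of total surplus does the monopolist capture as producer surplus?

PS/TS = 0.75

Inverting demand: P = 264 − 2Q.
Monopoly sets MR = MC: 264 − 4Q = 123 + 2Q ⇒ Q = 23.5, P = 264 − 2·23.5 = 217.
CS = ½·(264 − 217)·23.5 = 552.25.
PS = P·Q − VC(Q) = 217·23.5 − (123·23.5 + ½·2·23.5²) = 1656.75.
Share captured = PS/TS = 1656.75/2209 = 0.75.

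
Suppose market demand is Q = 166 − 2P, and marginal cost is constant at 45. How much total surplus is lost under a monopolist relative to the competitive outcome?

DWL = 361

Inverting demand: P = 83 − 0.5Q.
Under competition P = MC = 45, so Q = (83 − 45)/0.5 = 76.
Monopoly sets MR = MC: 83 − Q = 45 ⇒ Q = 38, P = 83 − 0.5·38 = 64.
DWL is the triangle between Q = 38 and Q = 76: ½·(76 − 38)·(64 − 45) = 361.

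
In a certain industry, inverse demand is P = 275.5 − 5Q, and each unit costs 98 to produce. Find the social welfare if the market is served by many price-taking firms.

Competitive firms price at marginal cost: P = 98, giving Q = 35.5.
CS = ½·(275.5 − 98)·35.5 = 3150.625; PS = (98 − 98)·35.5 = 0; TS = 3150.625.

TS = 3150.625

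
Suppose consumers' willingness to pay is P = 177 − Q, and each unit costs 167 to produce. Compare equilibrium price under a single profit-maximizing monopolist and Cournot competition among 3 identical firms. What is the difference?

Monopoly sets MR = MC: 177 − 2Q = 167 ⇒ Q = 5, P = 177 − 5 = 172.
With 3 symmetric Cournot firms, each firm's FOC gives 177 − 4q = 167, so q = 2.5, Q = 3·2.5 = 7.5, and P = 169.5.
Change in equilibrium price: 169.5 − 172 = −2.5.

Equilibrium price falls by 2.5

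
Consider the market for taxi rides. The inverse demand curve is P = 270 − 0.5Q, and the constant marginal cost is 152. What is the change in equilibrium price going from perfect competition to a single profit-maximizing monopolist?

Equilibrium price rises by 59

Perfect competition: P = MC = 152, so 270 − 0.5Q = 152 and Q = 236.
A monopolist chooses Q where MR = MC. MR = 270 − Q; setting this equal to 152 gives Q = 118 and P = 211.
Change in equilibrium price: 211 − 152 = 59.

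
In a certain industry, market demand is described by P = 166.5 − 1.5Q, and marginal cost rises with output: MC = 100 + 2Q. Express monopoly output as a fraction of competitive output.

Q_m/Q_c = 0.7

The monopolist equates marginal revenue to marginal cost: 166.5 − 3Q = 100 + 2Q, so Q = 13.3. From demand, P = 146.55.
Under competition P = MC: 166.5 − 1.5Q = 100 + 2Q ⇒ Q = 19, P = 138.
Ratio Q_m/Q_c = 13.3/19 = 0.7.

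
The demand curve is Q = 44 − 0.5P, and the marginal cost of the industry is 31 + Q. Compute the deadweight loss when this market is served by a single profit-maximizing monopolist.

Inverting demand: P = 88 − 2Q.
Under competition P = MC: 88 − 2Q = 31 + Q ⇒ Q = 19, P = 50.
The monopolist equates marginal revenue to marginal cost: 88 − 4Q = 31 + Q, so Q = 11.4. From demand, P = 65.2.
CS = ½·(88 − 50)·19 = 361; PS = (50·19 − 31·19 − ½·1·19²) = 180.5; TS = 541.5.
CS = ½·(88 − 65.2)·11.4 = 129.96; PS = (65.2·11.4 − 31·11.4 − ½·1·11.4²) = 324.9; TS = 454.86.
DWL = 541.5 − 454.86 = 86.64.

DWL = 86.64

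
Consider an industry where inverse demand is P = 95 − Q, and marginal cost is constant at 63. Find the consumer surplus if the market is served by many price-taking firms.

Under competition P = MC = 63, so Q = (95 − 63)/1 = 32.
CS = ½·(95 − 63)·32 = 512.

CS = 512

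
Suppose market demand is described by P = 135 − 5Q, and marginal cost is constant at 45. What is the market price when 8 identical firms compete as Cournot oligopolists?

P = 55

Cournot with 8 identical firms: the symmetric best-response condition is 135 − 45q = 45. Each firm produces q = 2, total output Q = 16, price P = 55.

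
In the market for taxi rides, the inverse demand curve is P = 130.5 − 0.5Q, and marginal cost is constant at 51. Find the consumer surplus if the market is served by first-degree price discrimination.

CS = 0

With perfect price discrimination, output is the efficient level Q = 159 (where demand meets MC), but every buyer pays their willingness to pay: CS = 0 and PS = total surplus.
CS = 0.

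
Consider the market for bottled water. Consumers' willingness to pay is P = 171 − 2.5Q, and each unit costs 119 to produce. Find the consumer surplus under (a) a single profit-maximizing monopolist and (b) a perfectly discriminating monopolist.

Monopoly sets MR = MC: 171 − 5Q = 119 ⇒ Q = 10.4, P = 171 − 2.5·10.4 = 145.
CS = ½·(171 − 145)·10.4 = 135.2.
With perfect price discrimination, output is the efficient level Q = 20.8 (where demand meets MC), but every buyer pays their willingness to pay: CS = 0 and PS = total surplus.
CS = 0.

Monopoly: CS = 135.2; Perfect PD: CS = 0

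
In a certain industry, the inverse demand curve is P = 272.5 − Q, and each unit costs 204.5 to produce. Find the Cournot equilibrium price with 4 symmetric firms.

P = 218.1

Cournot with 4 identical firms: the symmetric best-response condition is 272.5 − 5q = 204.5. Each firm produces q = 13.6, total output Q = 54.4, price P = 218.1.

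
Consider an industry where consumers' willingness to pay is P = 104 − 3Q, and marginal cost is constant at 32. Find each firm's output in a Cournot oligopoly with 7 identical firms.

q_i = 3

In a 7-firm Cournot equilibrium, symmetry and the first-order condition give q = (104 − 32)/(24) = 3. So Q = 21 and P = 41.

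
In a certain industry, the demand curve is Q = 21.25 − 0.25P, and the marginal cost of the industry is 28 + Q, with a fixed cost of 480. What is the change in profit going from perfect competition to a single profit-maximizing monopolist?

Inverting demand: P = 85 − 4Q.
Competitive equilibrium sets price equal to marginal cost: 85 − 4Q = 28 + Q, so Q = 11.4 and P = 39.4.
Profit = 39.4·11.4 − (28·11.4 + ½·1·11.4²) − 480 = −415.02.
A monopolist chooses Q where MR = MC. MR = 85 − 8Q; setting this equal to 28 + Q gives Q = 19/3 and P = 179/3.
Profit = 179/3·19/3 − (28·19/3 + ½·1·(19/3)²) − 480 = −299.5.
Change in profit: −299.5 − −415.02 = 115.52.

Profit rises by 115.52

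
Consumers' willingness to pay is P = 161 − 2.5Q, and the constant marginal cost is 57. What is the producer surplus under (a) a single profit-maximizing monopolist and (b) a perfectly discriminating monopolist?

A monopolist chooses Q where MR = MC. MR = 161 − 5Q; setting this equal to 57 gives Q = 20.8 and P = 109.
PS = (109 − 57)·20.8 = 1081.6.
With perfect price discrimination, output is the efficient level Q = 41.6 (where demand meets MC), but every buyer pays their willingness to pay: CS = 0 and PS = total surplus.
PS = ½·(161 − 57)·41.6 = 2163.2.

Monopoly: PS = 1081.6; Perfect PD: PS = 2163.2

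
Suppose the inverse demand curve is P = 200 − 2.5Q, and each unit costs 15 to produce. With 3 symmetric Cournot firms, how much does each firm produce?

With 3 symmetric Cournot firms, each firm's FOC gives 200 − 10q = 15, so q = 18.5, Q = 3·18.5 = 55.5, and P = 61.25.

q_i = 18.5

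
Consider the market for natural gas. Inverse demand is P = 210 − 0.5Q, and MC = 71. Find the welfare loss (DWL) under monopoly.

DWL = 4830.25

Competitive firms price at marginal cost: P = 71, giving Q = 278.
A monopolist chooses Q where MR = MC. MR = 210 − Q; setting this equal to 71 gives Q = 139 and P = 140.5.
DWL is the triangle between Q = 139 and Q = 278: ½·(278 − 139)·(140.5 − 71) = 4830.25.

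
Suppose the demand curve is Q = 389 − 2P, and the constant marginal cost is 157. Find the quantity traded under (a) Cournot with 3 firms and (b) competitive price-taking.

Cournot: Q = 56.25; Competition: Q = 75

Inverting demand: P = 194.5 − 0.5Q.
In a 3-firm Cournot equilibrium, symmetry and the first-order condition give q = (194.5 − 157)/(2) = 18.75. So Q = 56.25 and P = 166.375.
Under competition P = MC = 157, so Q = (194.5 − 157)/0.5 = 75.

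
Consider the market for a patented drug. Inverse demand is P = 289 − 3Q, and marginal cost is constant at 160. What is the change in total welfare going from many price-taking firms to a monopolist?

Total welfare falls by 693.375

Perfect competition: P = MC = 160, so 289 − 3Q = 160 and Q = 43.
CS = ½·(289 − 160)·43 = 2773.5; PS = (160 − 160)·43 = 0; TS = 2773.5.
Monopoly sets MR = MC: 289 − 6Q = 160 ⇒ Q = 21.5, P = 289 − 3·21.5 = 224.5.
CS = ½·(289 − 224.5)·21.5 = 693.375; PS = (224.5 − 160)·21.5 = 1386.75; TS = 2080.125.
Change in total welfare: 2080.125 − 2773.5 = −693.375.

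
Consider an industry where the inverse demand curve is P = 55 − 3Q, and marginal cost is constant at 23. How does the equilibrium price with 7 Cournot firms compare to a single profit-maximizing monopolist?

Cournot: P = 27; Monopoly: P = 39

With 7 symmetric Cournot firms, each firm's FOC gives 55 − 24q = 23, so q = 4/3, Q = 7·4/3 = 28/3, and P = 27.
A monopolist chooses Q where MR = MC. MR = 55 − 6Q; setting this equal to 23 gives Q = 16/3 and P = 39.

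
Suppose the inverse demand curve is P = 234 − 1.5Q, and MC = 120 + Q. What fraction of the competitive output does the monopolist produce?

The monopolist equates marginal revenue to marginal cost: 234 − 3Q = 120 + Q, so Q = 28.5. From demand, P = 191.25.
Under competition P = MC: 234 − 1.5Q = 120 + Q ⇒ Q = 45.6, P = 165.6.
Ratio Q_m/Q_c = 28.5/45.6 = 0.625.

Q_m/Q_c = 0.625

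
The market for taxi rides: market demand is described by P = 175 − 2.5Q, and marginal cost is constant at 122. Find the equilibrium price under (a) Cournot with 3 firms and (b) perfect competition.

Cournot: P = 135.25; Competition: P = 122

Cournot with 3 identical firms: the symmetric best-response condition is 175 − 10q = 122. Each firm produces q = 5.3, total output Q = 15.9, price P = 135.25.
Perfect competition: P = MC = 122, so 175 − 2.5Q = 122 and Q = 21.2.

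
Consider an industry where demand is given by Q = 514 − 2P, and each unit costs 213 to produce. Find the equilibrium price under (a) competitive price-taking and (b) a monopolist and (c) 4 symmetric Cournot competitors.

Inverting demand: P = 257 − 0.5Q.
Perfect competition: P = MC = 213, so 257 − 0.5Q = 213 and Q = 88.
The monopolist equates marginal revenue to marginal cost: 257 − Q = 213, so Q = 44. From demand, P = 235.
In a 4-firm Cournot equilibrium, symmetry and the first-order condition give q = (257 − 213)/(2.5) = 17.6. So Q = 70.4 and P = 221.8.

Competition: P = 213; Monopoly: P = 235; Cournot: P = 221.8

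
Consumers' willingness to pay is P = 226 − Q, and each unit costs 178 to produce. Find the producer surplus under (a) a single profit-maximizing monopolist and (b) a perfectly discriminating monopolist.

Monopoly sets MR = MC: 226 − 2Q = 178 ⇒ Q = 24, P = 226 − 24 = 202.
PS = (202 − 178)·24 = 576.
With perfect price discrimination, output is the efficient level Q = 48 (where demand meets MC), but every buyer pays their willingness to pay: CS = 0 and PS = total surplus.
PS = ½·(226 − 178)·48 = 1152.

Monopoly: PS = 576; Perfect PD: PS = 1152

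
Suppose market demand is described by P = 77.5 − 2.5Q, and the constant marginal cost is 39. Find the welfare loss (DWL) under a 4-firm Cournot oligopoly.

Competitive firms price at marginal cost: P = 39, giving Q = 15.4.
In a 4-firm Cournot equilibrium, symmetry and the first-order condition give q = (77.5 − 39)/(12.5) = 3.08. So Q = 12.32 and P = 46.7.
DWL is the triangle between Q = 12.32 and Q = 15.4: ½·(15.4 − 12.32)·(46.7 − 39) = 11.858.

DWL = 11.858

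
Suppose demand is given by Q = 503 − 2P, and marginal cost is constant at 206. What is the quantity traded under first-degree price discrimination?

Q = 91

Inverting demand: P = 251.5 − 0.5Q.
A perfectly discriminating monopolist sells every unit with P(Q) ≥ MC(Q), so output equals the competitive quantity Q = 91. Each buyer pays their reservation price, so CS = 0 and the firm captures all surplus.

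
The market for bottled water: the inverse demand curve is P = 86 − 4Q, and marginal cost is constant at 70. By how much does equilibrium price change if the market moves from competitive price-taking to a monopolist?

P rises by 8

Perfect competition: P = MC = 70, so 86 − 4Q = 70 and Q = 4.
Monopoly sets MR = MC: 86 − 8Q = 70 ⇒ Q = 2, P = 86 − 4·2 = 78.
Change in equilibrium price: 78 − 70 = 8.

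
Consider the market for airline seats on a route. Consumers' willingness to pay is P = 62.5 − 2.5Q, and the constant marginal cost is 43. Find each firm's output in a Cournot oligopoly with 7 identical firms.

q_i = 0.975

In a 7-firm Cournot equilibrium, symmetry and the first-order condition give q = (62.5 − 43)/(20) = 0.975. So Q = 6.825 and P = 727/16.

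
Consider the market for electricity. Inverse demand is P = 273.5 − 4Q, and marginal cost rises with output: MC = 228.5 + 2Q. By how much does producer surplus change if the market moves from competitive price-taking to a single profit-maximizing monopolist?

Under competition P = MC: 273.5 − 4Q = 228.5 + 2Q ⇒ Q = 7.5, P = 243.5.
PS = P·Q − VC(Q) = 243.5·7.5 − (228.5·7.5 + ½·2·7.5²) = 56.25.
A monopolist chooses Q where MR = MC. MR = 273.5 − 8Q; setting this equal to 228.5 + 2Q gives Q = 4.5 and P = 255.5.
PS = P·Q − VC(Q) = 255.5·4.5 − (228.5·4.5 + ½·2·4.5²) = 101.25.
Change in producer surplus: 101.25 − 56.25 = 45.

PS rises by 45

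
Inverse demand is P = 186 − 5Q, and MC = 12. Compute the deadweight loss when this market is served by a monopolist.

Under competition P = MC = 12, so Q = (186 − 12)/5 = 34.8.
A monopolist chooses Q where MR = MC. MR = 186 − 10Q; setting this equal to 12 gives Q = 17.4 and P = 99.
DWL is the triangle between Q = 17.4 and Q = 34.8: ½·(34.8 − 17.4)·(99 − 12) = 756.9.

DWL = 756.9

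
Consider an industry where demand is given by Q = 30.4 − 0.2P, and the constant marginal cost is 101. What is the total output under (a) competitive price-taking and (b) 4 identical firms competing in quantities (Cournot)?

Inverting demand: P = 152 − 5Q.
Competitive firms price at marginal cost: P = 101, giving Q = 10.2.
Cournot with 4 identical firms: the symmetric best-response condition is 152 − 25q = 101. Each firm produces q = 2.04, total output Q = 8.16, price P = 111.2.

Competition: Q = 10.2; Cournot: Q = 8.16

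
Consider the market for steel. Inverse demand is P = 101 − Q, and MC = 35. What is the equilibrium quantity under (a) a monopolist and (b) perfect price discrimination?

The monopolist equates marginal revenue to marginal cost: 101 − 2Q = 35, so Q = 33. From demand, P = 68.
A perfectly discriminating monopolist sells every unit with P(Q) ≥ MC(Q), so output equals the competitive quantity Q = 66. Each buyer pays their reservation price, so CS = 0 and the firm captures all surplus.

Monopoly: Q = 33; Perfect PD: Q = 66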